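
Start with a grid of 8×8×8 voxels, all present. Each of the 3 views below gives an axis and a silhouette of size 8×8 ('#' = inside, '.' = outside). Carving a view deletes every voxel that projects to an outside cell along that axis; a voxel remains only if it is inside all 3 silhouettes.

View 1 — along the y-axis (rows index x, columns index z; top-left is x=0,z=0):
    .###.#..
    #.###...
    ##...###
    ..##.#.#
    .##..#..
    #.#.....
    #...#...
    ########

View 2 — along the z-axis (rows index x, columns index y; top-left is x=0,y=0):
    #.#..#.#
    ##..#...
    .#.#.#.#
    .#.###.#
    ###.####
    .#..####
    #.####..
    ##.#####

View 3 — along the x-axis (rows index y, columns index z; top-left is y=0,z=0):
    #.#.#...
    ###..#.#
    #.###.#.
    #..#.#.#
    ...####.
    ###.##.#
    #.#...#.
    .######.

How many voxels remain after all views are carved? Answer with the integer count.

start: 8×8×8 = 512 voxels
carve view 1 (along y, XZ-mask fill 32/64): 256 voxels remain
carve view 2 (along z, XY-mask fill 40/64): 165 voxels remain
carve view 3 (along x, YZ-mask fill 36/64): 104 voxels remain

104 voxels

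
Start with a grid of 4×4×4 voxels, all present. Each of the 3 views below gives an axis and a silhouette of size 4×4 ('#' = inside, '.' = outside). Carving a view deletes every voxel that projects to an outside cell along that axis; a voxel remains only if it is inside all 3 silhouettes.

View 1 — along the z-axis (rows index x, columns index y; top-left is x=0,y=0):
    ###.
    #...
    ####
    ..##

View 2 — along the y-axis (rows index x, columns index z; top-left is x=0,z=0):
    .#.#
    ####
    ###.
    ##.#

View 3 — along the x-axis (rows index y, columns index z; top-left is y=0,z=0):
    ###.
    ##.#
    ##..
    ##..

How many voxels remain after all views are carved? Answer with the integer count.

20 voxels

full grid |V| = 64
after view 1 [z-axis, 10 of 16 cells solid] → remaining = 40
after view 2 [y-axis, 12 of 16 cells solid] → remaining = 28
after view 3 [x-axis, 10 of 16 cells solid] → remaining = 20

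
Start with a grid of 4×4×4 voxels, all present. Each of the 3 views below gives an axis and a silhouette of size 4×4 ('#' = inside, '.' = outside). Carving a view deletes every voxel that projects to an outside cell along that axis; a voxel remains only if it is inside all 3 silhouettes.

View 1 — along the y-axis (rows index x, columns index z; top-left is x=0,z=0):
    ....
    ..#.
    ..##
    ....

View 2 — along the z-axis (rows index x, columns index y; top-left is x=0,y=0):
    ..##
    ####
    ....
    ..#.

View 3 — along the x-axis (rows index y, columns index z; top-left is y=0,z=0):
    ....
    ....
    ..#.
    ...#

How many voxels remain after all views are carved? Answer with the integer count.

before carving: 64 voxels (4×4×4)
carve view 1 (along y, XZ-mask fill 3/16): 12 voxels remain
carve view 2 (along z, XY-mask fill 7/16): 4 voxels remain
carve view 3 (along x, YZ-mask fill 2/16): 1 voxels remain

|visual hull| = 1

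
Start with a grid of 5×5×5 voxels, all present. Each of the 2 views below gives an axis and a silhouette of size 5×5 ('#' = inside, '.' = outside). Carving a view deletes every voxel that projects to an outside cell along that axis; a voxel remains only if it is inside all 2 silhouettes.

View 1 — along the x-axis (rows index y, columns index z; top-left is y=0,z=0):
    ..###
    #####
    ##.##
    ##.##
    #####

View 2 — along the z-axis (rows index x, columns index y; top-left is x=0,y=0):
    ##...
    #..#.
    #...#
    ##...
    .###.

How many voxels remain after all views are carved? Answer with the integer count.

full grid |V| = 125
V1 x: intersect with YZ mask (21 set) -- 105 left
V2 z: intersect with XY mask (11 set) -- 44 left

|visual hull| = 44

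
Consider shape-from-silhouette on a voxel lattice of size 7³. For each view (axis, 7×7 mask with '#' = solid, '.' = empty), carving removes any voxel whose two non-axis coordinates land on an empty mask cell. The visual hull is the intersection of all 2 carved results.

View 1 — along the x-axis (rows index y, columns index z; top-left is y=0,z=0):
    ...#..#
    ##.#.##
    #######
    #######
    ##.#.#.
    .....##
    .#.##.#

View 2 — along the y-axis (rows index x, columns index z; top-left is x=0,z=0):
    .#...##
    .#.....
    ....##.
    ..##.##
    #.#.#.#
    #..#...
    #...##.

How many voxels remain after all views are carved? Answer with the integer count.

start: 7×7×7 = 343 voxels
[1] x-view keeps 31 columns → grid now 217
[2] y-view keeps 19 columns → grid now 85

|visual hull| = 85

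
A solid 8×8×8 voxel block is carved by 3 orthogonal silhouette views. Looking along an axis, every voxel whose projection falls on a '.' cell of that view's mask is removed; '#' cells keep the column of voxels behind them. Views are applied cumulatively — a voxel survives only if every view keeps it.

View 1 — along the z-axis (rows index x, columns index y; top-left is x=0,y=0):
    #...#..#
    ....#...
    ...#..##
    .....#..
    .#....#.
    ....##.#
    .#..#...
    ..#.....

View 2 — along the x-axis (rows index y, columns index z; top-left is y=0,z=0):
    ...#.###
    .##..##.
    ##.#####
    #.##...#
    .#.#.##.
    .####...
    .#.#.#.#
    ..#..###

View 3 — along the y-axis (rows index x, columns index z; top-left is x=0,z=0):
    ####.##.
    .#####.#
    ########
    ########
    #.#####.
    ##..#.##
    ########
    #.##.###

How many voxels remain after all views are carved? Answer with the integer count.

full grid |V| = 512
carve view 1 (along z, XY-mask fill 16/64): 128 voxels remain
carve view 2 (along x, YZ-mask fill 35/64): 67 voxels remain
carve view 3 (along y, XZ-mask fill 53/64): 53 voxels remain

remaining voxels: 53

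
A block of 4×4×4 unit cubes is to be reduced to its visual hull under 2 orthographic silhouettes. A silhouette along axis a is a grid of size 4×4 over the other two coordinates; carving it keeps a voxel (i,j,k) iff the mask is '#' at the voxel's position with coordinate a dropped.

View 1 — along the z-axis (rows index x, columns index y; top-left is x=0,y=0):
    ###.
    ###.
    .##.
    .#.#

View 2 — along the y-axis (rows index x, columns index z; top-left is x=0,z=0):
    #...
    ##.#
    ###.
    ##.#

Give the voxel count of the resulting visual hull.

before carving: 64 voxels (4×4×4)
[1] z-view keeps 10 columns → grid now 40
[2] y-view keeps 10 columns → grid now 24

voxel count = 24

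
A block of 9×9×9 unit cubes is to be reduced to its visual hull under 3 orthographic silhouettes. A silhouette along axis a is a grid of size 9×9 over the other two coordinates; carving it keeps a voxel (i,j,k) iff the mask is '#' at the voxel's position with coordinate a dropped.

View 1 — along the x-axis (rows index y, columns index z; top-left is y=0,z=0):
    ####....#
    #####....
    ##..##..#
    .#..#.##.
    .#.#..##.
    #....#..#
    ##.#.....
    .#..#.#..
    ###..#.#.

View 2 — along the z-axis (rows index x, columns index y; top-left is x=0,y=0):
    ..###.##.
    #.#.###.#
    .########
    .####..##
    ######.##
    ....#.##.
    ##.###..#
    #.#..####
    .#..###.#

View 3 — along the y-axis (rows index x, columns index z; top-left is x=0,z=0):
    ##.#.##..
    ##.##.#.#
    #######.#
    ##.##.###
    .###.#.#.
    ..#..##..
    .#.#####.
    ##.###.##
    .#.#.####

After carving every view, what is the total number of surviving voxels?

154 voxels

start: 9×9×9 = 729 voxels
  1. axis=0 (YZ plane), |mask|=37  ⇒  voxels=333
  2. axis=2 (XY plane), |mask|=53  ⇒  voxels=216
  3. axis=1 (XZ plane), |mask|=53  ⇒  voxels=154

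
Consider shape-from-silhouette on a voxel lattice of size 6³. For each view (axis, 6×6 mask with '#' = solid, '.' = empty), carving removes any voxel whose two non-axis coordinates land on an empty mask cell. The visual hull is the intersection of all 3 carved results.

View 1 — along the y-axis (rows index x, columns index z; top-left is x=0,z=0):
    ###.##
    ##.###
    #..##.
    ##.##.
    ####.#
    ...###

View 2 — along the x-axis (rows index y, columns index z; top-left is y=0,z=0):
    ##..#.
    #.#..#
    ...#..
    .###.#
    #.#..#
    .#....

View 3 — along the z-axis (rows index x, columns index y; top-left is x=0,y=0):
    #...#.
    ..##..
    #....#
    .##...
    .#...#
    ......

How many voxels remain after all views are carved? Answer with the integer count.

18 voxels

full grid |V| = 216
  1. axis=1 (XZ plane), |mask|=25  ⇒  voxels=150
  2. axis=0 (YZ plane), |mask|=15  ⇒  voxels=60
  3. axis=2 (XY plane), |mask|=10  ⇒  voxels=18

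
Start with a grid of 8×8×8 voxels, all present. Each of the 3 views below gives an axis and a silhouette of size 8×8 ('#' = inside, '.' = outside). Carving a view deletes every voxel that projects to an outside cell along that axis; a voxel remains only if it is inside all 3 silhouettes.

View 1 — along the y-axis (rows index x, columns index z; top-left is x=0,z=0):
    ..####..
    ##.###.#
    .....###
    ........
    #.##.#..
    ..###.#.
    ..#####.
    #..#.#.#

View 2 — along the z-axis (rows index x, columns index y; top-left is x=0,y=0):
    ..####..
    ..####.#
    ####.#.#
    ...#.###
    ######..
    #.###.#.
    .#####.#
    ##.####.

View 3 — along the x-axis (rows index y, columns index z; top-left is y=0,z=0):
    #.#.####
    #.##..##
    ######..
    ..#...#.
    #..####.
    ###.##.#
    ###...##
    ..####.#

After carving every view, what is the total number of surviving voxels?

start: 8×8×8 = 512 voxels
after view 1 [y-axis, 30 of 64 cells solid] → remaining = 240
after view 2 [z-axis, 42 of 64 cells solid] → remaining = 162
after view 3 [x-axis, 40 of 64 cells solid] → remaining = 104

104 voxels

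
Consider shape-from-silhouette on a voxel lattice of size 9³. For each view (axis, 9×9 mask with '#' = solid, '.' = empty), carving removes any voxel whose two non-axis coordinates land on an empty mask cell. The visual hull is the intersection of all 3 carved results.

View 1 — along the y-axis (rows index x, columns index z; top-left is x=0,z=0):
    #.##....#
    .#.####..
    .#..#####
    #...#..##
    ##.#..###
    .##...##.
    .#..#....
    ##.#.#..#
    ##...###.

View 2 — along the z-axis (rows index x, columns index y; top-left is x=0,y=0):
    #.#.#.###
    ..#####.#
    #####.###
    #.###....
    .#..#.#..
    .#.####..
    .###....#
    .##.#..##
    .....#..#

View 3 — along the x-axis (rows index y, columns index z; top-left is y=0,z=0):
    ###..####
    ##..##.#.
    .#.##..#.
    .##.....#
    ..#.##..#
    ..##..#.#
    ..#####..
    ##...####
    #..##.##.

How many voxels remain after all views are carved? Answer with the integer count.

before carving: 729 voxels (9×9×9)
  1. axis=1 (XZ plane), |mask|=41  ⇒  voxels=369
  2. axis=2 (XY plane), |mask|=43  ⇒  voxels=199
  3. axis=0 (YZ plane), |mask|=43  ⇒  voxels=101

remaining voxels: 101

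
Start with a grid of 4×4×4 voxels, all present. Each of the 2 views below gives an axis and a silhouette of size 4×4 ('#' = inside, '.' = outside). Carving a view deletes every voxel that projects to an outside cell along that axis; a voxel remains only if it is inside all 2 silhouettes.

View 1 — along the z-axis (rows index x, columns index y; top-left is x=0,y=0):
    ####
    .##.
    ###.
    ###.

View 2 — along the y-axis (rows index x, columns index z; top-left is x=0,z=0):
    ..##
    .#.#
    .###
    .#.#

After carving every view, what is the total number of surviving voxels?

full grid |V| = 64
  1. axis=2 (XY plane), |mask|=12  ⇒  voxels=48
  2. axis=1 (XZ plane), |mask|=9  ⇒  voxels=27

remaining voxels: 27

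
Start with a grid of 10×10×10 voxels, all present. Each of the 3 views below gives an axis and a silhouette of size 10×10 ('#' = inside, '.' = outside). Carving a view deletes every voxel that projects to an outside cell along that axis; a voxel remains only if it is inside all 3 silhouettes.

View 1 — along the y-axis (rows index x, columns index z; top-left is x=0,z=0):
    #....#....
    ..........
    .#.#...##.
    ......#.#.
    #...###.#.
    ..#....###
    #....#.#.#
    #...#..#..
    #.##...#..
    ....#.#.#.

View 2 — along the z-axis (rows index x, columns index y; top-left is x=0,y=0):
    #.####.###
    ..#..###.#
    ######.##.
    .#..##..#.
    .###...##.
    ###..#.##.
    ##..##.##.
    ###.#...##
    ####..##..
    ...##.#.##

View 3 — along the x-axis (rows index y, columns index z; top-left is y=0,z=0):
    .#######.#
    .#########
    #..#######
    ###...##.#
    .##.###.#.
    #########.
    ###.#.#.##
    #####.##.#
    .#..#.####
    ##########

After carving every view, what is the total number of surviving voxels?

voxel count = 137

full grid |V| = 1000
after view 1 [y-axis, 31 of 100 cells solid] → remaining = 310
after view 2 [z-axis, 59 of 100 cells solid] → remaining = 186
after view 3 [x-axis, 77 of 100 cells solid] → remaining = 137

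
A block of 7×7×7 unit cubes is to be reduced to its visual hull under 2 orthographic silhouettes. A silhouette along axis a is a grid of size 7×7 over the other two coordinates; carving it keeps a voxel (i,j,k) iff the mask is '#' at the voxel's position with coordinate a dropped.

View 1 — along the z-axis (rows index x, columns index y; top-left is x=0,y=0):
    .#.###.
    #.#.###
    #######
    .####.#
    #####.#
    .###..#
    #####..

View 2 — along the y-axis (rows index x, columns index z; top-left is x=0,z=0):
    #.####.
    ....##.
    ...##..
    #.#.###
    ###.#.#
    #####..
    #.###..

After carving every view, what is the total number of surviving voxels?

voxel count = 139

initial block: 7^3 = 343
  1. axis=2 (XY plane), |mask|=36  ⇒  voxels=252
  2. axis=1 (XZ plane), |mask|=28  ⇒  voxels=139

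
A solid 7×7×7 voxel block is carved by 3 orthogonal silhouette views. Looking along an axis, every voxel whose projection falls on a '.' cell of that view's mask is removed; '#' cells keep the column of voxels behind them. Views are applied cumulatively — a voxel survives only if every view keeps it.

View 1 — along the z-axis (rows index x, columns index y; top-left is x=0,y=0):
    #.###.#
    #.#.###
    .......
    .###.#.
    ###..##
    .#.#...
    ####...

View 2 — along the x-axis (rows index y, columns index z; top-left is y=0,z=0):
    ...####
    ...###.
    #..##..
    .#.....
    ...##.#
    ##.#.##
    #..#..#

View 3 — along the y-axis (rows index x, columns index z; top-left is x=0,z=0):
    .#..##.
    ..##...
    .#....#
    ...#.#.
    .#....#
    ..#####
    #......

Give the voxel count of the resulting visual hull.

23 voxels

full grid |V| = 343
  1. axis=2 (XY plane), |mask|=25  ⇒  voxels=175
  2. axis=0 (YZ plane), |mask|=22  ⇒  voxels=77
  3. axis=1 (XZ plane), |mask|=17  ⇒  voxels=23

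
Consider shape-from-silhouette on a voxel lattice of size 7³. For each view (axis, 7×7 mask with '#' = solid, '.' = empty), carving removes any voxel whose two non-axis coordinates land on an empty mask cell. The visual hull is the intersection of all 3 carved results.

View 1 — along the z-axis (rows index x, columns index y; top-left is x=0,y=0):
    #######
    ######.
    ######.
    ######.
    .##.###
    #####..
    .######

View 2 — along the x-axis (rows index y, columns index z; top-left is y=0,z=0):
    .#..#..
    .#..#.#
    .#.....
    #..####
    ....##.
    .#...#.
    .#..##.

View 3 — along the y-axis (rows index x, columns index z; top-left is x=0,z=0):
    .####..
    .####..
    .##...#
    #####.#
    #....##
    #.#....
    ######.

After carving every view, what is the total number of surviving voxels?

remaining voxels: 57

before carving: 343 voxels (7×7×7)
[1] z-view keeps 41 columns → grid now 287
[2] x-view keeps 18 columns → grid now 103
[3] y-view keeps 28 columns → grid now 57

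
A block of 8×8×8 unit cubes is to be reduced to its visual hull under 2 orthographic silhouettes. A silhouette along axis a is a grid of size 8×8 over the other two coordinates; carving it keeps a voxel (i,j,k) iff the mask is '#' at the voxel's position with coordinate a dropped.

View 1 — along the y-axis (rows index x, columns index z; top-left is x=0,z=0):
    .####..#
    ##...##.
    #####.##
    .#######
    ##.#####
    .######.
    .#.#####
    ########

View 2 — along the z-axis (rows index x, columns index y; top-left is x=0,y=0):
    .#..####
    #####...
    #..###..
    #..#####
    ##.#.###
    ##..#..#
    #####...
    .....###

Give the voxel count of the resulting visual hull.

full grid |V| = 512
V1 y: intersect with XZ mask (50 set) -- 400 left
V2 z: intersect with XY mask (38 set) -- 235 left

remaining voxels: 235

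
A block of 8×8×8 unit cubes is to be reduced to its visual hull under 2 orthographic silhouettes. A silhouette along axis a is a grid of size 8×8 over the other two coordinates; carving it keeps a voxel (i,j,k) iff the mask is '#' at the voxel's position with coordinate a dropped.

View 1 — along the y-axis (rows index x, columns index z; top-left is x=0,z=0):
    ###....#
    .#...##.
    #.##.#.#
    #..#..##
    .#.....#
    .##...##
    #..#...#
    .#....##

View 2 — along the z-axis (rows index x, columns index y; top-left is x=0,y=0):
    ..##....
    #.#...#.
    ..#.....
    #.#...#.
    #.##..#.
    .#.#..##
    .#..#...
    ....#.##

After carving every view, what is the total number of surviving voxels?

before carving: 512 voxels (8×8×8)
  1. axis=1 (XZ plane), |mask|=28  ⇒  voxels=224
  2. axis=2 (XY plane), |mask|=22  ⇒  voxels=73

73 voxels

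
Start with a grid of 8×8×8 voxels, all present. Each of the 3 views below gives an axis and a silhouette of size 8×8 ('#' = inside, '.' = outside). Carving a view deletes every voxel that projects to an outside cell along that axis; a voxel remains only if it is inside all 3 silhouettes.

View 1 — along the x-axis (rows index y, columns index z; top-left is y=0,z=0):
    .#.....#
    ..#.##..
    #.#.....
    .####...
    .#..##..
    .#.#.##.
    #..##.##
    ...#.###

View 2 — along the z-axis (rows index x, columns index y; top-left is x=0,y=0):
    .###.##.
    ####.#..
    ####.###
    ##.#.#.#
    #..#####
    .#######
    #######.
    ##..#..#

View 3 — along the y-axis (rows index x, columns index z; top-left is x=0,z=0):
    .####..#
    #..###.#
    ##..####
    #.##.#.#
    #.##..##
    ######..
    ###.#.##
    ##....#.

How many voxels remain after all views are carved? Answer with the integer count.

before carving: 512 voxels (8×8×8)
carve view 1 (along x, YZ-mask fill 27/64): 216 voxels remain
carve view 2 (along z, XY-mask fill 46/64): 156 voxels remain
carve view 3 (along y, XZ-mask fill 41/64): 99 voxels remain

remaining voxels: 99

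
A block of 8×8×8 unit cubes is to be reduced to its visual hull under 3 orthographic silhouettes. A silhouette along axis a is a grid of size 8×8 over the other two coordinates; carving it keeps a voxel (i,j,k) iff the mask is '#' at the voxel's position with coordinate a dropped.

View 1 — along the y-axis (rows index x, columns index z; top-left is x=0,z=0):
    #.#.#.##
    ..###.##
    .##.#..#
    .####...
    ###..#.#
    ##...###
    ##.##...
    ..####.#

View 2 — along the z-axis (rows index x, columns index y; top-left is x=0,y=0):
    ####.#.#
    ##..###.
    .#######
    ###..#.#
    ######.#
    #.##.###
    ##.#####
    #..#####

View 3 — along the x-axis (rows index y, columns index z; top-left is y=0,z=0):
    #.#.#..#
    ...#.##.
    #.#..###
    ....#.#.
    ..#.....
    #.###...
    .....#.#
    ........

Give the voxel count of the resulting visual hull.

76 voxels

before carving: 512 voxels (8×8×8)
step 1: project along y, AND mask (37/64) → |grid| = 296
step 2: project along z, AND mask (49/64) → |grid| = 226
step 3: project along x, AND mask (21/64) → |grid| = 76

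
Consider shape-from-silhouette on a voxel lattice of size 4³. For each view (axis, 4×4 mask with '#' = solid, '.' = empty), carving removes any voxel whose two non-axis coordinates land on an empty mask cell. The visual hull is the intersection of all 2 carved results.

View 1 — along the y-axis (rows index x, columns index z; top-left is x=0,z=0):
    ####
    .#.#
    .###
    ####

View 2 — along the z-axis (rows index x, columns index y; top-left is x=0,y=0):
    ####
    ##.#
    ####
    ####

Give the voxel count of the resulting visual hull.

voxel count = 50

full grid |V| = 64
carve view 1 (along y, XZ-mask fill 13/16): 52 voxels remain
carve view 2 (along z, XY-mask fill 15/16): 50 voxels remain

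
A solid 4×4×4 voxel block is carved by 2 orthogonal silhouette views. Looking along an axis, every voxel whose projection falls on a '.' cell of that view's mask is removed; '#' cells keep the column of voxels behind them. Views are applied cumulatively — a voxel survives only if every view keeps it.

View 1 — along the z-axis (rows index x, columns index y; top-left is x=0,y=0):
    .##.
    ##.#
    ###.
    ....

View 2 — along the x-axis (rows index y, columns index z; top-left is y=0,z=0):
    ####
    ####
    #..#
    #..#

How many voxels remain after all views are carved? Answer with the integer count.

|visual hull| = 26

full grid |V| = 64
after view 1 [z-axis, 8 of 16 cells solid] → remaining = 32
after view 2 [x-axis, 12 of 16 cells solid] → remaining = 26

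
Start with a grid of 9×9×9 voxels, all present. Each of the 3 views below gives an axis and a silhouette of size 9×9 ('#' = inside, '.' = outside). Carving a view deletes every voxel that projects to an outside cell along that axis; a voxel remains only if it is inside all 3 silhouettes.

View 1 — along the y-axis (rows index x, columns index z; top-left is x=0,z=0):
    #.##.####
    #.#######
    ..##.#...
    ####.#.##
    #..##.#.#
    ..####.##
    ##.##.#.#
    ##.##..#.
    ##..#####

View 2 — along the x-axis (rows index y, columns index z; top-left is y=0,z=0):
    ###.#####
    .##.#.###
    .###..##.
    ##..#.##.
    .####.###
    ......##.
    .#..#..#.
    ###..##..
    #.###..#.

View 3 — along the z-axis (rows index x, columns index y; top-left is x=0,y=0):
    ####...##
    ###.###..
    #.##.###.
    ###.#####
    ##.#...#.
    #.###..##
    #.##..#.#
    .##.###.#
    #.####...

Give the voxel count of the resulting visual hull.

177 voxels

full grid |V| = 729
V1 y: intersect with XZ mask (54 set) -- 486 left
V2 x: intersect with YZ mask (46 set) -- 262 left
V3 z: intersect with XY mask (52 set) -- 177 left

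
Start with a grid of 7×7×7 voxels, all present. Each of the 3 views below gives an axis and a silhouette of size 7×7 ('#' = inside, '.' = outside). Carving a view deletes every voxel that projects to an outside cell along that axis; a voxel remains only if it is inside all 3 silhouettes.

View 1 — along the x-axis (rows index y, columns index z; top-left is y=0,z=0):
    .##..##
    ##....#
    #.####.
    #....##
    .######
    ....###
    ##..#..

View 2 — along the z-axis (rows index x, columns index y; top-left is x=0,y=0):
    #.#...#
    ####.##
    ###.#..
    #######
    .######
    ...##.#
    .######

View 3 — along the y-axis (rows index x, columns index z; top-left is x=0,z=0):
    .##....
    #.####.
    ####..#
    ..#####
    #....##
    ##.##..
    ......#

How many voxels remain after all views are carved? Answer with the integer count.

73 voxels

start: 7×7×7 = 343 voxels
[1] x-view keeps 27 columns → grid now 189
[2] z-view keeps 35 columns → grid now 136
[3] y-view keeps 25 columns → grid now 73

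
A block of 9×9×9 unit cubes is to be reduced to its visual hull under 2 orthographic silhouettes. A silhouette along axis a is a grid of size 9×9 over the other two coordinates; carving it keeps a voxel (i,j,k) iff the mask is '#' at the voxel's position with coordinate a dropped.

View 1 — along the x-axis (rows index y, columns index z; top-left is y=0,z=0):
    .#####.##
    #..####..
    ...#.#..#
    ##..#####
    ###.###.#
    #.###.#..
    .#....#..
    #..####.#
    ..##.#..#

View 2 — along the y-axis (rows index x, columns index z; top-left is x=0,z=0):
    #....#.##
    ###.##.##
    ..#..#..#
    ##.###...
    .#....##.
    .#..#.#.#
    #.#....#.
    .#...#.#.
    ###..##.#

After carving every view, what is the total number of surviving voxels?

before carving: 729 voxels (9×9×9)
step 1: project along x, AND mask (46/81) → |grid| = 414
step 2: project along y, AND mask (38/81) → |grid| = 189

|visual hull| = 189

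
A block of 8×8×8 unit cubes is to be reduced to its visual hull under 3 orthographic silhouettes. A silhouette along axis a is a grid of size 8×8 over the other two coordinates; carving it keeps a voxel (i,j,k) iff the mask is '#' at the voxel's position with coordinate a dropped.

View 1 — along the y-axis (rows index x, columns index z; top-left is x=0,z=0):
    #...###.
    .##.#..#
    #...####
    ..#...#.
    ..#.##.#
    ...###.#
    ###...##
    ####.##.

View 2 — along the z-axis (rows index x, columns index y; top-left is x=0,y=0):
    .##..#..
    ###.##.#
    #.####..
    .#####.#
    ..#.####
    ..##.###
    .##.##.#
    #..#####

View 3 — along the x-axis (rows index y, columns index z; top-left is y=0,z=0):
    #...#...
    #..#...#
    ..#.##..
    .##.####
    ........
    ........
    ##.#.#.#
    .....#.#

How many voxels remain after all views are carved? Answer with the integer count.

50 voxels

before carving: 512 voxels (8×8×8)
after view 1 [y-axis, 34 of 64 cells solid] → remaining = 272
after view 2 [z-axis, 41 of 64 cells solid] → remaining = 174
after view 3 [x-axis, 21 of 64 cells solid] → remaining = 50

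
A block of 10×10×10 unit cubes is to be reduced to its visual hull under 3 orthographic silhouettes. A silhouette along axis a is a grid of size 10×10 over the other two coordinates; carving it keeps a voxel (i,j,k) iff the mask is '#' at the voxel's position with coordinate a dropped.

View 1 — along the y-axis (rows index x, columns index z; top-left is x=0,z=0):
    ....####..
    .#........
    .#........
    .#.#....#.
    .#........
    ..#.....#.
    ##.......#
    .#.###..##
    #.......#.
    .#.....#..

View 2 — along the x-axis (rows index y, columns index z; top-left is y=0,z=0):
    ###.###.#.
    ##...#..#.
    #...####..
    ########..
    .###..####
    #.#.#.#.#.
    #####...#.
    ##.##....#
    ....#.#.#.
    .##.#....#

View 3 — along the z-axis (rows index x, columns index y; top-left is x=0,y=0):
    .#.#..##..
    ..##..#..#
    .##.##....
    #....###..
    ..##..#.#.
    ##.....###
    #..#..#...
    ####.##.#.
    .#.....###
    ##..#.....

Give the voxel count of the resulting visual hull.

|visual hull| = 62

initial block: 10^3 = 1000
V1 y: intersect with XZ mask (25 set) -- 250 left
V2 x: intersect with YZ mask (54 set) -- 143 left
V3 z: intersect with XY mask (42 set) -- 62 left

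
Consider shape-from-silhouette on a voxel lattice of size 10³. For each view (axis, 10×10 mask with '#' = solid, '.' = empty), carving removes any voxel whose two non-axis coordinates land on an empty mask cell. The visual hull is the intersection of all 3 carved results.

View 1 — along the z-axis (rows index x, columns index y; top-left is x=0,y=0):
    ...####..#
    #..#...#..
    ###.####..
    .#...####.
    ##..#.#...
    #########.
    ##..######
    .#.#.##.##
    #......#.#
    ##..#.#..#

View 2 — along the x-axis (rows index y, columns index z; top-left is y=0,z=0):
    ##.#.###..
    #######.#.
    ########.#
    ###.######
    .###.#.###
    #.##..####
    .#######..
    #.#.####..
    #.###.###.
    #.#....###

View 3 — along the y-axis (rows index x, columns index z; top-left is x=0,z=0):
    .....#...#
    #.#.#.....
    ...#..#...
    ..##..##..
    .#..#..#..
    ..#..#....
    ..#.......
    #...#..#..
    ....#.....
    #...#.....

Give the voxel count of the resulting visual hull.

|visual hull| = 95

full grid |V| = 1000
step 1: project along z, AND mask (55/100) → |grid| = 550
step 2: project along x, AND mask (71/100) → |grid| = 381
step 3: project along y, AND mask (23/100) → |grid| = 95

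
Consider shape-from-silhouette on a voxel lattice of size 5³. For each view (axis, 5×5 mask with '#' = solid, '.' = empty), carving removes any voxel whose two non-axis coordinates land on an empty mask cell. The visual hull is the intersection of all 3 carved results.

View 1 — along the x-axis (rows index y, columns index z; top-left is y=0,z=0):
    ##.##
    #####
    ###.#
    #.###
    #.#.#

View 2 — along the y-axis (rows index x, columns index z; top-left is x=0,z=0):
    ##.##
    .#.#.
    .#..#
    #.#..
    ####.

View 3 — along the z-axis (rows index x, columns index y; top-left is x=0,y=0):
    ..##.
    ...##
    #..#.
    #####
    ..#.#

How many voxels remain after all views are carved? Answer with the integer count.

|visual hull| = 24

initial block: 5^3 = 125
V1 x: intersect with YZ mask (20 set) -- 100 left
V2 y: intersect with XZ mask (14 set) -- 54 left
V3 z: intersect with XY mask (13 set) -- 24 left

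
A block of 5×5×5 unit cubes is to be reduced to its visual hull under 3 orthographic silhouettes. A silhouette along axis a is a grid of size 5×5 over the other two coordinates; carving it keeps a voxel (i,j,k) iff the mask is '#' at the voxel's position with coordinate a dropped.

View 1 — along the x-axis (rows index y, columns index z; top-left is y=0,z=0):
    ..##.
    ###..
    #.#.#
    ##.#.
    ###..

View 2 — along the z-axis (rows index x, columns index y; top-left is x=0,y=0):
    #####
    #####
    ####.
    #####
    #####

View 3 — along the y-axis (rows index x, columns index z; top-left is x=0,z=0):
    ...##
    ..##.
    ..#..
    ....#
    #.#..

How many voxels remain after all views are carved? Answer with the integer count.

initial block: 5^3 = 125
[1] x-view keeps 14 columns → grid now 70
[2] z-view keeps 24 columns → grid now 67
[3] y-view keeps 8 columns → grid now 21

21 voxels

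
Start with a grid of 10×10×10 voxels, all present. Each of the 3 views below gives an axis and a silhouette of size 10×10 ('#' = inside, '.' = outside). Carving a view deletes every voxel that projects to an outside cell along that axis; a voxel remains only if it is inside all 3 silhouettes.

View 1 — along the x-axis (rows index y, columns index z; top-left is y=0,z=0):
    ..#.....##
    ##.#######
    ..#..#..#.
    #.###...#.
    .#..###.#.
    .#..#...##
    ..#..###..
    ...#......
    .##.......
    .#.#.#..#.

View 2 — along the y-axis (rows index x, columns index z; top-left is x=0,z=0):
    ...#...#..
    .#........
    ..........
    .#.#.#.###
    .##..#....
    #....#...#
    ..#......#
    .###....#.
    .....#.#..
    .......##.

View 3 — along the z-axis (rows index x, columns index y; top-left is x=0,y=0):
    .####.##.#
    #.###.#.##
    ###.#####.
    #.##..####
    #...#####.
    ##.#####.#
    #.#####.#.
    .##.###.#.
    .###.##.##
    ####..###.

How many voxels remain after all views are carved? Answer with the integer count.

initial block: 10^3 = 1000
carve view 1 (along x, YZ-mask fill 40/100): 400 voxels remain
carve view 2 (along y, XZ-mask fill 25/100): 107 voxels remain
carve view 3 (along z, XY-mask fill 70/100): 71 voxels remain

|visual hull| = 71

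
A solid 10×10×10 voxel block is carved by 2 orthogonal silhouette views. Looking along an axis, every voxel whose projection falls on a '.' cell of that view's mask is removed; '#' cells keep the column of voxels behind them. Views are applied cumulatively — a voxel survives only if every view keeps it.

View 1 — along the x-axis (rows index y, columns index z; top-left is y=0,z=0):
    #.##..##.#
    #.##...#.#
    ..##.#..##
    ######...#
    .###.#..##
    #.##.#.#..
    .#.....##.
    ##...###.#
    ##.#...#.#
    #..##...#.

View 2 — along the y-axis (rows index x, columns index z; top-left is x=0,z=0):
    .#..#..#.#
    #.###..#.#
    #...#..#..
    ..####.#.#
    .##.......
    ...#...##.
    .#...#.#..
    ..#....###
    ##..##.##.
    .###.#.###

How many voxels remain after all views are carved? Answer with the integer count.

243 voxels

start: 10×10×10 = 1000 voxels
[1] x-view keeps 52 columns → grid now 520
[2] y-view keeps 44 columns → grid now 243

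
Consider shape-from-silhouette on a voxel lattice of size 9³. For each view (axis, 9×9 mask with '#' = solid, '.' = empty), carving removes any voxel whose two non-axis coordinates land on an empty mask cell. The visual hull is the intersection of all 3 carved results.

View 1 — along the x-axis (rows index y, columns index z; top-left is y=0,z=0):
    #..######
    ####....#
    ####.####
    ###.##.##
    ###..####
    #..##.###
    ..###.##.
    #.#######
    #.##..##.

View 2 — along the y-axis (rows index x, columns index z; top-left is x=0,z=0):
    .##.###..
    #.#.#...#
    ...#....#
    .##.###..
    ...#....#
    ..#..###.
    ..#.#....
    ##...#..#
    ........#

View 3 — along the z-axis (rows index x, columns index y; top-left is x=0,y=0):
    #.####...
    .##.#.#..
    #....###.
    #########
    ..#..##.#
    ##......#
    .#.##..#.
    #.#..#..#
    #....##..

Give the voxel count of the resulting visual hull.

|visual hull| = 94

before carving: 729 voxels (9×9×9)
step 1: project along x, AND mask (58/81) → |grid| = 522
step 2: project along y, AND mask (29/81) → |grid| = 181
step 3: project along z, AND mask (40/81) → |grid| = 94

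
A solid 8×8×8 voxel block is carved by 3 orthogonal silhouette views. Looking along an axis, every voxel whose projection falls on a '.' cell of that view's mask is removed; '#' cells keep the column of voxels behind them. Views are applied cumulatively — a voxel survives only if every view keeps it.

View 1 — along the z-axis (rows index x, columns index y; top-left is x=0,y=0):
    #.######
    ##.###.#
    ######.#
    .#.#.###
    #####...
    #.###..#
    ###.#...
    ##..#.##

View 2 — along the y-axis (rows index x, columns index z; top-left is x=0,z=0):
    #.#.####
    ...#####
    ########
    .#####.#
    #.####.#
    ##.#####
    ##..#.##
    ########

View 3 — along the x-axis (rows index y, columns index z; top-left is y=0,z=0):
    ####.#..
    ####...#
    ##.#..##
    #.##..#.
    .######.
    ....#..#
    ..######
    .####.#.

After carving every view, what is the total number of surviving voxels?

start: 8×8×8 = 512 voxels
after view 1 [z-axis, 44 of 64 cells solid] → remaining = 352
after view 2 [y-axis, 51 of 64 cells solid] → remaining = 283
after view 3 [x-axis, 38 of 64 cells solid] → remaining = 165

voxel count = 165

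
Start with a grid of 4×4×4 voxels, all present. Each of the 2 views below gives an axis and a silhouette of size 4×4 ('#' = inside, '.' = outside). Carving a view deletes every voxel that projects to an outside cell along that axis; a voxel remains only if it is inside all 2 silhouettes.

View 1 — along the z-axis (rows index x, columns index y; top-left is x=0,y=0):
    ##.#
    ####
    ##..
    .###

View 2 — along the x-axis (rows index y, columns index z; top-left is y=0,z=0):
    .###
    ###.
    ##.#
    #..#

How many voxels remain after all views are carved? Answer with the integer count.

remaining voxels: 33

start: 4×4×4 = 64 voxels
  1. axis=2 (XY plane), |mask|=12  ⇒  voxels=48
  2. axis=0 (YZ plane), |mask|=11  ⇒  voxels=33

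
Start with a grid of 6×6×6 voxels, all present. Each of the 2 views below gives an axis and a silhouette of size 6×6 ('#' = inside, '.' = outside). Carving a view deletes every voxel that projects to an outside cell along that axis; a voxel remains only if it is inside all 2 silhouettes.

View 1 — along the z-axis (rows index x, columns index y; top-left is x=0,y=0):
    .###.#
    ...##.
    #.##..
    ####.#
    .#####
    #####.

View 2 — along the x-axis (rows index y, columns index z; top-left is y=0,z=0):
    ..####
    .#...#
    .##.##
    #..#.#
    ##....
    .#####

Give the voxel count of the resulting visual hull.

before carving: 216 voxels (6×6×6)
step 1: project along z, AND mask (24/36) → |grid| = 144
step 2: project along x, AND mask (20/36) → |grid| = 79

|visual hull| = 79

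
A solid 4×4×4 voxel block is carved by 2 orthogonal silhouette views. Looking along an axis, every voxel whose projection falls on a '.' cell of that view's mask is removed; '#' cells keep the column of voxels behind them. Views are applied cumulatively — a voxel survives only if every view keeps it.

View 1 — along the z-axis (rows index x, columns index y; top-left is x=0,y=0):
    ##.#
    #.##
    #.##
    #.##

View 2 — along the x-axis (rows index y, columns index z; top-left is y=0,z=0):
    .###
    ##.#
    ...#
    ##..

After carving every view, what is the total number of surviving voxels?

start: 4×4×4 = 64 voxels
V1 z: intersect with XY mask (12 set) -- 48 left
V2 x: intersect with YZ mask (9 set) -- 26 left

|visual hull| = 26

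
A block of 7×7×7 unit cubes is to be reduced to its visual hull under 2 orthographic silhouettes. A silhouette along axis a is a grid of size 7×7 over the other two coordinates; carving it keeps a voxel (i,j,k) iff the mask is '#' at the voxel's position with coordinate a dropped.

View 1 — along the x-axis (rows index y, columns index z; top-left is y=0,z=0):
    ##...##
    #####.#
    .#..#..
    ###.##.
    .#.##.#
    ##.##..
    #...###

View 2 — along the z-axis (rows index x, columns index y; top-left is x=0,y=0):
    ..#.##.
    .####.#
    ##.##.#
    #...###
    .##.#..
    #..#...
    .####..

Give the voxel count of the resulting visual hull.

initial block: 7^3 = 343
[1] x-view keeps 29 columns → grid now 203
[2] z-view keeps 26 columns → grid now 108

|visual hull| = 108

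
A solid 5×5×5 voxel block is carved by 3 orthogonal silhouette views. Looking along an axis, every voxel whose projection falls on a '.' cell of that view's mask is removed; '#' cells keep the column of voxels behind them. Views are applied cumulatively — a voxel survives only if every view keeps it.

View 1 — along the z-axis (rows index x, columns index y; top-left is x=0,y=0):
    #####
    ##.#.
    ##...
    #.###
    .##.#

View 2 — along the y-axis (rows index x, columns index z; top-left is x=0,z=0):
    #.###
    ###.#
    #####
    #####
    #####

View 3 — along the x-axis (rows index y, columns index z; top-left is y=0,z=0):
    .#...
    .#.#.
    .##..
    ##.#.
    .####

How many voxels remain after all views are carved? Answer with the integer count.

|visual hull| = 32

start: 5×5×5 = 125 voxels
[1] z-view keeps 17 columns → grid now 85
[2] y-view keeps 23 columns → grid now 77
[3] x-view keeps 12 columns → grid now 32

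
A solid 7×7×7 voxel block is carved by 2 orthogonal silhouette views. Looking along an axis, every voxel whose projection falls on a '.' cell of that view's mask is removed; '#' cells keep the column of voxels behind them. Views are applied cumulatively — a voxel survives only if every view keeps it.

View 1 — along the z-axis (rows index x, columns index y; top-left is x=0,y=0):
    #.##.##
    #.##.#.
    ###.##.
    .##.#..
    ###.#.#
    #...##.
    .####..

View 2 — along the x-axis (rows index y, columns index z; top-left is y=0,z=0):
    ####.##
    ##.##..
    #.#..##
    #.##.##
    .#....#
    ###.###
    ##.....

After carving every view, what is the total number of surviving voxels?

|visual hull| = 123

before carving: 343 voxels (7×7×7)
carve view 1 (along z, XY-mask fill 29/49): 203 voxels remain
carve view 2 (along x, YZ-mask fill 29/49): 123 voxels remain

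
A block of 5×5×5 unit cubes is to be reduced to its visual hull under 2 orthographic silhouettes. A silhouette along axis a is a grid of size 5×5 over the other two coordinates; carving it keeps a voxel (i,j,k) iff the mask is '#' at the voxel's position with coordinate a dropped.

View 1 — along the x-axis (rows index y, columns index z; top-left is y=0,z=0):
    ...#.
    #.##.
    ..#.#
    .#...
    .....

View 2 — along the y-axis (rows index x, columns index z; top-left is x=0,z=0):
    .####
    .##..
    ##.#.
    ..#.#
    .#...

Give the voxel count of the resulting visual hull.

remaining voxels: 17

start: 5×5×5 = 125 voxels
[1] x-view keeps 7 columns → grid now 35
[2] y-view keeps 12 columns → grid now 17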